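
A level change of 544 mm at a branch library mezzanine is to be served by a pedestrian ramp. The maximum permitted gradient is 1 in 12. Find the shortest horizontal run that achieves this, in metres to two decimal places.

At 1:12 the run is 12 × 544 = 6528 mm.
6528 mm = 6.53 m.

6.53 m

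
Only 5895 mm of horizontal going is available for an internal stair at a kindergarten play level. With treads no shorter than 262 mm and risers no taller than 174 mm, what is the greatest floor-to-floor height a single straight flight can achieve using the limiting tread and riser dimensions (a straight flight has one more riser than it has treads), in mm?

4002 mm

Treads that fit: ⌊5895 / 262⌋ = 22.
Risers = treads + 1 = 23.
Maximum height = 23 × 174 = 4002 mm.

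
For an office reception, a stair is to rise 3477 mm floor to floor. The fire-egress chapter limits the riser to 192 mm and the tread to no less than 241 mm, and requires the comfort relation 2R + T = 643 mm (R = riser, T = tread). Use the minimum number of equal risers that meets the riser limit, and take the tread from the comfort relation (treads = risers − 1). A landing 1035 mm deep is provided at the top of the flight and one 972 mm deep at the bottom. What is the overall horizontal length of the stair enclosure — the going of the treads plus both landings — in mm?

3477 / 192 = 18.109 → round up to 19 risers.
Each riser is 3477/19 = 183 mm (≤ 192 mm).
T = 643 − 2·183 = 277 mm, which satisfies the 241 mm minimum.
Treads = 19 − 1 = 18; going = 18 × 277 = 4986 mm.
Enclosure = 4986 + 1035 + 972 = 6993 mm.

6993 mm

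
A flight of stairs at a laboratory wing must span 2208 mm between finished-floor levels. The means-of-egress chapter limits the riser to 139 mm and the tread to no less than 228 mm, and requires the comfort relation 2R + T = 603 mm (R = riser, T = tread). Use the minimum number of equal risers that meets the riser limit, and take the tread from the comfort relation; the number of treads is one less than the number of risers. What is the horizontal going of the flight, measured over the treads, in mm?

2208 / 139 = 15.88, so 16 risers are needed.
Riser R = 2208 / 16 = 138 mm, within the 139 mm limit.
T = 603 − 2·138 = 327 mm, which satisfies the 228 mm minimum.
Going = (16 − 1) × 327 = 4905 mm.

4905 mm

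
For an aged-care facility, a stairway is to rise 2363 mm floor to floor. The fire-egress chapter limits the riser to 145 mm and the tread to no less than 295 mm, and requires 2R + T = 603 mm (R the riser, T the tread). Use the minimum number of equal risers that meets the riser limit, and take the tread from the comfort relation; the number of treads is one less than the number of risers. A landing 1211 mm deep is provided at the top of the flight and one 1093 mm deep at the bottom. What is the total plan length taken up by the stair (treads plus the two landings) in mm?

2363 / 145 = 16.297 → round up to 17 risers.
R = 2363 ÷ 17 = 139 mm.
From 2R + T = 603: T = 603 − 278 = 325 mm.
Treads = 17 − 1 = 16; going = 16 × 325 = 5200 mm.
Add landings: 5200 + 1211 + 1093 = 7504 mm.

7504 mm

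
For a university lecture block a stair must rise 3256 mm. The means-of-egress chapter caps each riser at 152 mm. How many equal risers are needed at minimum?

⌈3256/152⌉ = 22 risers.

22 risers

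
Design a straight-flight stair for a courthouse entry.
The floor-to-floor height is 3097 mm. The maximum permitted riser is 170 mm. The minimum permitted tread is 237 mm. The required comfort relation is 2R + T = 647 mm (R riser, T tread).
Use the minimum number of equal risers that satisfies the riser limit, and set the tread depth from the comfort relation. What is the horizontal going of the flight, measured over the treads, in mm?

5778 mm

3097 / 170 = 18.22, so 19 risers are needed.
R = 3097 ÷ 19 = 163 mm.
Tread T = 647 − 2 × 163 = 321 mm (≥ 237 mm).
Treads = 19 − 1 = 18; going = 18 × 321 = 5778 mm.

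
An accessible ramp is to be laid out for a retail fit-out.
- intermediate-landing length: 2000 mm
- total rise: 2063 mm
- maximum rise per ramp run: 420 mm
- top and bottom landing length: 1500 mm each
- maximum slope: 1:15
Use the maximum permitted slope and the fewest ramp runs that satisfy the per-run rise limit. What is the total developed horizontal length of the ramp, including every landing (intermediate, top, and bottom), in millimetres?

⌈2063/420⌉ = 5 ramp runs. That means 4 intermediate landings.
Horizontal run for 2063 mm of rise at 1:15 is 2063 × 15 = 30945 mm.
4 intermediate landings contribute 4 × 2000 = 8000 mm.
Top and bottom landings: 2 × 1500 = 3000 mm.
Total = 30945 + 8000 + 3000 = 41945 mm.

41945 mm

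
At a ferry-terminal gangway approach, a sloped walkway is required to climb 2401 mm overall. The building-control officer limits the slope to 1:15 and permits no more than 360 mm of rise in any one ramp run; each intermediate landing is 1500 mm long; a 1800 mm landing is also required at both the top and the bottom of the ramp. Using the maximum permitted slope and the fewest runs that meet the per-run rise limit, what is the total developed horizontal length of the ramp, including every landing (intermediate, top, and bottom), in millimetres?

⌈2401/360⌉ = 7 ramp runs. That means 6 intermediate landings.
Ramp run (horizontal) at 1:15: 2401 × 15 = 36015 mm.
6 intermediate landings contribute 6 × 1500 = 9000 mm.
Top and bottom landings: 2 × 1800 = 3600 mm.
Total = 36015 + 9000 + 3600 = 48615 mm.

48615 mm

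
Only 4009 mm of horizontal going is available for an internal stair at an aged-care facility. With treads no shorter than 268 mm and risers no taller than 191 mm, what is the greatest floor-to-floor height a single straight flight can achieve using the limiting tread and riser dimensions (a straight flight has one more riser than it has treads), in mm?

2865 mm

Treads that fit: ⌊4009 / 268⌋ = 14.
Risers = treads + 1 = 15.
Maximum height = 15 × 191 = 2865 mm.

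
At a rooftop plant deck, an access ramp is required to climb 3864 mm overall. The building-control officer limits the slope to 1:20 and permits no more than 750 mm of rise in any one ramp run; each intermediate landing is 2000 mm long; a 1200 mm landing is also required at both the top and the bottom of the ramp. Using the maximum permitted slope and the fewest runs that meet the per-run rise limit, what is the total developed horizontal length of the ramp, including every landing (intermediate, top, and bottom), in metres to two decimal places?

89.68 m

3864 / 750 = 5.15, so 6 ramp runs are needed. That means 5 intermediate landings.
Ramp run (horizontal) at 1:20: 3864 × 20 = 77280 mm.
5 intermediate landings contribute 5 × 2000 = 10000 mm.
Top and bottom landings: 2 × 1200 = 2400 mm.
Total = 77280 + 10000 + 2400 = 89680 mm.
= 89.68 m.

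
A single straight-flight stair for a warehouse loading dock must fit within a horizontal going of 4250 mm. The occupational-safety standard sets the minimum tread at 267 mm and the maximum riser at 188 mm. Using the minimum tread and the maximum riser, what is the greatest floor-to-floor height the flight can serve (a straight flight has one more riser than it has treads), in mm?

Treads that fit: ⌊4250 / 267⌋ = 15.
Risers = treads + 1 = 16.
Maximum height = 16 × 188 = 3008 mm.

3008 mm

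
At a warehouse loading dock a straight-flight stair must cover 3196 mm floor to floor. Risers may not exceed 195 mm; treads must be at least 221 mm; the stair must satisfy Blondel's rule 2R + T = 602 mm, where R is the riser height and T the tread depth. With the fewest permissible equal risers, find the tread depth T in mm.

226 mm

⌈3196/195⌉ = 17 risers.
R = 3196 ÷ 17 = 188 mm.
T = 602 − 2·188 = 226 mm, which satisfies the 221 mm minimum.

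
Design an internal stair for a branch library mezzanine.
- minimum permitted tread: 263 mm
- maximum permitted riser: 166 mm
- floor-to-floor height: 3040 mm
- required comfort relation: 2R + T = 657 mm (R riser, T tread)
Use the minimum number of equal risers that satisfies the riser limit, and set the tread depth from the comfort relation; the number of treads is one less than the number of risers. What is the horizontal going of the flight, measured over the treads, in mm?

3040 / 166 = 18.313 → round up to 19 risers.
Each riser is 3040/19 = 160 mm (≤ 166 mm).
T = 657 − 2·160 = 337 mm, which satisfies the 263 mm minimum.
19 risers give 18 treads; going = 18 × 337 = 6066 mm.

6066 mm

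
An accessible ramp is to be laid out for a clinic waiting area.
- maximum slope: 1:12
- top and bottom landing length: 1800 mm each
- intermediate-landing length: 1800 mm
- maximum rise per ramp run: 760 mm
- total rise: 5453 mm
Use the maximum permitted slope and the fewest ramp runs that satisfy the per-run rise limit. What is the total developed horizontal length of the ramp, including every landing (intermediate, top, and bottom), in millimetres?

⌈5453/760⌉ = 8 ramp runs. That means 7 intermediate landings.
Horizontal run for 5453 mm of rise at 1:12 is 5453 × 12 = 65436 mm.
7 intermediate landings contribute 7 × 1800 = 12600 mm.
Top and bottom landings: 2 × 1800 = 3600 mm.
Total = 65436 + 12600 + 3600 = 81636 mm.

81636 mm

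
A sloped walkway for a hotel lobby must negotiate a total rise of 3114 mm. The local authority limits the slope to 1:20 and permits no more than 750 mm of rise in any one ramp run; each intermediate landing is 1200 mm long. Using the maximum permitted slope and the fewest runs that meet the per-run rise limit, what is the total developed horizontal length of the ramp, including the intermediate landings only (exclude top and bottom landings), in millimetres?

67080 mm

At most 750 each: 3114/750 = 4.15, giving 5 ramp runs. That means 4 intermediate landings.
Ramp run (horizontal) at 1:20: 3114 × 20 = 62280 mm.
4 intermediate landings contribute 4 × 1200 = 4800 mm.
Developed length = 62280 + 4800 = 67080 mm.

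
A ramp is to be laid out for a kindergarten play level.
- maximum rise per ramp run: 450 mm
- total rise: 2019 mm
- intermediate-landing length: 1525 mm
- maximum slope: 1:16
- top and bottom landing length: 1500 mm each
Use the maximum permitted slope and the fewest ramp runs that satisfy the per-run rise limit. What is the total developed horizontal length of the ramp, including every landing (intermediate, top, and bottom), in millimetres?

At most 450 each: 2019/450 = 4.49, giving 5 ramp runs. That means 4 intermediate landings.
Horizontal run for 2019 mm of rise at 1:16 is 2019 × 16 = 32304 mm.
Intermediate landings: 4 × 1525 = 6100 mm.
Top and bottom landings: 2 × 1500 = 3000 mm.
Total = 32304 + 6100 + 3000 = 41404 mm.

41404 mm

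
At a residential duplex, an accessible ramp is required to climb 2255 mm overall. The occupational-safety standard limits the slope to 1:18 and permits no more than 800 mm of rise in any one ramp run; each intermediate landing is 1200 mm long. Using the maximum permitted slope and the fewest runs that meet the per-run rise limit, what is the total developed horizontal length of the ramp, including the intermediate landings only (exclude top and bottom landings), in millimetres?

42990 mm

2255 / 800 = 2.819 → round up to 3 ramp runs. That means 2 intermediate landings.
Ramp run (horizontal) at 1:18: 2255 × 18 = 40590 mm.
Intermediate landings: 2 × 1200 = 2400 mm.
Total developed length = 40590 + 2400 = 42990 mm.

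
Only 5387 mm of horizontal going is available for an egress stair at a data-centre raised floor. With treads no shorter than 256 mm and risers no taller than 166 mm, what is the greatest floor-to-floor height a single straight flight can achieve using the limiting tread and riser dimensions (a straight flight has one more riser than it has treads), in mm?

3652 mm

Treads that fit: ⌊5387 / 256⌋ = 21.
Risers = treads + 1 = 22.
Maximum height = 22 × 166 = 3652 mm.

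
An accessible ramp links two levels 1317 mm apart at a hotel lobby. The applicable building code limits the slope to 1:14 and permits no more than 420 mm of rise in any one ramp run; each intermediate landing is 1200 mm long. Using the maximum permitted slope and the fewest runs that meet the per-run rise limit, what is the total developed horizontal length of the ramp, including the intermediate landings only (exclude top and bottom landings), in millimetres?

⌈1317/420⌉ = 4 ramp runs. That means 3 intermediate landings.
Ramp run (horizontal) at 1:14: 1317 × 14 = 18438 mm.
3 intermediate landings contribute 3 × 1200 = 3600 mm.
Total developed length = 18438 + 3600 = 22038 mm.

22038 mm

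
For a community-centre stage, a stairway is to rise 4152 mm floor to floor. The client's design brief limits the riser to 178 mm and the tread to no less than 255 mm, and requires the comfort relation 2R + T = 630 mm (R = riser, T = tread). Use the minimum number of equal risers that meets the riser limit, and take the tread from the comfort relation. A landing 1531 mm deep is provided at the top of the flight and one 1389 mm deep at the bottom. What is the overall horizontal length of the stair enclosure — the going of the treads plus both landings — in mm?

9452 mm

At most 178 each: 4152/178 = 23.33, giving 24 risers.
R = 4152 ÷ 24 = 173 mm.
Tread T = 630 − 2 × 173 = 284 mm (≥ 255 mm).
24 risers give 23 treads; going = 23 × 284 = 6532 mm.
Enclosure = 6532 + 1531 + 1389 = 9452 mm.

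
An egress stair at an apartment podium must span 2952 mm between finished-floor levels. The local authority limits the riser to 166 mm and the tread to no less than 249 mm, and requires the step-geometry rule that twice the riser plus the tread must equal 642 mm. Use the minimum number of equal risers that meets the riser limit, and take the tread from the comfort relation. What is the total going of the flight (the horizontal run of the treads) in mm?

2952 / 166 = 17.783 → round up to 18 risers.
R = 2952 ÷ 18 = 164 mm.
T = 642 − 2·164 = 314 mm, which satisfies the 249 mm minimum.
18 risers give 17 treads; going = 17 × 314 = 5338 mm.

5338 mm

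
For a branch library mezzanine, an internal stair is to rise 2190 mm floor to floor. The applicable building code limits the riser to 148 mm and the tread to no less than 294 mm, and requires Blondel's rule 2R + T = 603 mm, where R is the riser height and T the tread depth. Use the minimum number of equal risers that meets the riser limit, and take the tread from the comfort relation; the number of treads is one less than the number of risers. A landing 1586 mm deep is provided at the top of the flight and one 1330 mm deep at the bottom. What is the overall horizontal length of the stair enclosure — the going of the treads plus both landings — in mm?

7270 mm

⌈2190/148⌉ = 15 risers.
Riser R = 2190 / 15 = 146 mm, within the 148 mm limit.
Tread T = 603 − 2 × 146 = 311 mm (≥ 294 mm).
15 risers give 14 treads; going = 14 × 311 = 4354 mm.
Enclosure = 4354 + 1586 + 1330 = 7270 mm.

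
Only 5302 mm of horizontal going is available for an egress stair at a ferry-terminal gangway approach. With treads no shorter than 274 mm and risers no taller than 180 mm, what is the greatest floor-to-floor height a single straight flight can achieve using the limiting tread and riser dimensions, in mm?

3600 mm

Treads that fit: ⌊5302 / 274⌋ = 19.
Risers = treads + 1 = 20.
Maximum height = 20 × 180 = 3600 mm.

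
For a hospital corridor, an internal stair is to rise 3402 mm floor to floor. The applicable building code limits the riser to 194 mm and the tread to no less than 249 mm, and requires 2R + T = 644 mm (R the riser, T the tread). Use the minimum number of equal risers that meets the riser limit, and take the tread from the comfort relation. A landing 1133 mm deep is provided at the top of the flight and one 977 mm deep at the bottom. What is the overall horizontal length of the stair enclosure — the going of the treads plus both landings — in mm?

At most 194 each: 3402/194 = 17.54, giving 18 risers.
Each riser is 3402/18 = 189 mm (≤ 194 mm).
From 2R + T = 644: T = 644 − 378 = 266 mm.
Treads = 18 − 1 = 17; going = 17 × 266 = 4522 mm.
Enclosure = 4522 + 1133 + 977 = 6632 mm.

6632 mm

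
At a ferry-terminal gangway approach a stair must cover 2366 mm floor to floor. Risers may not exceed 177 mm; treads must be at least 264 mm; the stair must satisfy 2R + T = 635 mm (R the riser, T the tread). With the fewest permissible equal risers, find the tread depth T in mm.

297 mm

⌈2366/177⌉ = 14 risers.
R = 2366 ÷ 14 = 169 mm.
T = 635 − 2·169 = 297 mm, which satisfies the 264 mm minimum.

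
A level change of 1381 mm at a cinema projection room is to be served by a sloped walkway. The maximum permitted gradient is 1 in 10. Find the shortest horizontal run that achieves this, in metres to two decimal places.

At 1:10 the run is 10 × 1381 = 13810 mm.
13810 mm = 13.81 m.

13.81 m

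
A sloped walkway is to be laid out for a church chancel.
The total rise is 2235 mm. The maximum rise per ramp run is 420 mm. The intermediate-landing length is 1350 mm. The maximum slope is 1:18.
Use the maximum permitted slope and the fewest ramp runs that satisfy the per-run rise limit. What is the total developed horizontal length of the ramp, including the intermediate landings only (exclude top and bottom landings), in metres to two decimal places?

46.98 m

At most 420 each: 2235/420 = 5.32, giving 6 ramp runs. That means 5 intermediate landings.
Horizontal run for 2235 mm of rise at 1:18 is 2235 × 18 = 40230 mm.
5 intermediate landings contribute 5 × 1350 = 6750 mm.
Developed length = 40230 + 6750 = 46980 mm.
= 46.98 m.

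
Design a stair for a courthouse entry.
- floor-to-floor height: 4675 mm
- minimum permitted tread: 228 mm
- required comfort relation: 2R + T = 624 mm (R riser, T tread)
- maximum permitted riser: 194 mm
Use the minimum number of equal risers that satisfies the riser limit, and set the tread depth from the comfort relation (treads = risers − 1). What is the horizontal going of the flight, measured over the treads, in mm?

6000 mm

4675 / 194 = 24.098 → round up to 25 risers.
R = 4675 ÷ 25 = 187 mm.
T = 624 − 2·187 = 250 mm, which satisfies the 228 mm minimum.
Going = (25 − 1) × 250 = 6000 mm.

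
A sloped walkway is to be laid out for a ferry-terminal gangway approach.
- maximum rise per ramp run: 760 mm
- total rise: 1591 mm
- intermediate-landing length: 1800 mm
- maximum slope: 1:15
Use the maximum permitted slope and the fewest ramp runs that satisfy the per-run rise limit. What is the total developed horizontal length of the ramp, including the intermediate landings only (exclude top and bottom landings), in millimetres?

27465 mm

1591 / 760 = 2.09, so 3 ramp runs are needed. That means 2 intermediate landings.
Ramp run (horizontal) at 1:15: 1591 × 15 = 23865 mm.
Intermediate landings: 2 × 1800 = 3600 mm.
Developed length = 23865 + 3600 = 27465 mm.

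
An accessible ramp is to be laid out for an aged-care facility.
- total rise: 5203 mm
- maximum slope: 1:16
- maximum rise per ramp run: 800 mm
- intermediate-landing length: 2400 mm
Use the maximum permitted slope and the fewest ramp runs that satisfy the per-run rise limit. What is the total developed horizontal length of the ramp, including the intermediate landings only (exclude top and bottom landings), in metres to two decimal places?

At most 800 each: 5203/800 = 6.50, giving 7 ramp runs. That means 6 intermediate landings.
Ramp run (horizontal) at 1:16: 5203 × 16 = 83248 mm.
6 intermediate landings contribute 6 × 2400 = 14400 mm.
Total developed length = 83248 + 14400 = 97648 mm.
= 97.65 m.

97.65 m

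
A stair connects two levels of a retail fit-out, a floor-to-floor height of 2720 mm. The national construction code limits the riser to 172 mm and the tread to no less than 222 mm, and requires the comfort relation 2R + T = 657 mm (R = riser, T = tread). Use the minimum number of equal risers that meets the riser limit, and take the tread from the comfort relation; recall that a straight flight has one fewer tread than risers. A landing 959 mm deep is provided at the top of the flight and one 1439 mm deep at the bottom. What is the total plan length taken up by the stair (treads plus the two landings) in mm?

7153 mm

⌈2720/172⌉ = 16 risers.
R = 2720 ÷ 16 = 170 mm.
Tread T = 657 − 2 × 170 = 317 mm (≥ 222 mm).
Treads = 16 − 1 = 15; going = 15 × 317 = 4755 mm.
Add landings: 4755 + 959 + 1439 = 7153 mm.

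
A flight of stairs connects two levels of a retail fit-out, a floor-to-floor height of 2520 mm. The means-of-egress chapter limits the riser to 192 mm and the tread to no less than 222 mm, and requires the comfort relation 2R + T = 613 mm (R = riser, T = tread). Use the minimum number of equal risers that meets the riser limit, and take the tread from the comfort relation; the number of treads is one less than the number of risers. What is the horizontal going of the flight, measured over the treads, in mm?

2520 / 192 = 13.125 → round up to 14 risers.
R = 2520 ÷ 14 = 180 mm.
From 2R + T = 613: T = 613 − 360 = 253 mm.
Going = (14 − 1) × 253 = 3289 mm.

3289 mm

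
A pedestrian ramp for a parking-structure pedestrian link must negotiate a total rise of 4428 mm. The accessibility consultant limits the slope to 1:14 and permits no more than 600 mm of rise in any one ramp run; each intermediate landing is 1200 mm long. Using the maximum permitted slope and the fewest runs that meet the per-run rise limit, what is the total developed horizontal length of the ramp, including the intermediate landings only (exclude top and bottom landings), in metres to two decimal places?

⌈4428/600⌉ = 8 ramp runs. That means 7 intermediate landings.
Horizontal run for 4428 mm of rise at 1:14 is 4428 × 14 = 61992 mm.
Intermediate landings: 7 × 1200 = 8400 mm.
Developed length = 61992 + 8400 = 70392 mm.
= 70.39 m.

70.39 m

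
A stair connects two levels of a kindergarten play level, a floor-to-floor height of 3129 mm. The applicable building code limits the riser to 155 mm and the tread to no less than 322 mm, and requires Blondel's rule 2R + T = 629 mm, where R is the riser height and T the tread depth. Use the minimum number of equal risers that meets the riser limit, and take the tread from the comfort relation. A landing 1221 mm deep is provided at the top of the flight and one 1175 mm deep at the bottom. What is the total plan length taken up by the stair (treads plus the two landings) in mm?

9016 mm

At most 155 each: 3129/155 = 20.19, giving 21 risers.
Each riser is 3129/21 = 149 mm (≤ 155 mm).
T = 629 − 2·149 = 331 mm, which satisfies the 322 mm minimum.
Treads = 21 − 1 = 20; going = 20 × 331 = 6620 mm.
Enclosure = 6620 + 1221 + 1175 = 9016 mm.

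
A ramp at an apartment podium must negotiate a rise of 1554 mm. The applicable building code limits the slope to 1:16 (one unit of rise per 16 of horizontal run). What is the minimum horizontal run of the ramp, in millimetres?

Run = rise × 16 = 1554 × 16 = 24864 mm.

24864 mm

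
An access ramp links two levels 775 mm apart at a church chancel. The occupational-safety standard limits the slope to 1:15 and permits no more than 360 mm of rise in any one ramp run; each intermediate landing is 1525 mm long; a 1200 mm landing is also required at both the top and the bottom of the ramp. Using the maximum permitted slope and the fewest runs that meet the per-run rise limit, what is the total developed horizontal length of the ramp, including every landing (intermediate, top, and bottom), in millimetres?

⌈775/360⌉ = 3 ramp runs. That means 2 intermediate landings.
Horizontal run for 775 mm of rise at 1:15 is 775 × 15 = 11625 mm.
Intermediate landings: 2 × 1525 = 3050 mm.
Top and bottom landings: 2 × 1200 = 2400 mm.
Total = 11625 + 3050 + 2400 = 17075 mm.

17075 mm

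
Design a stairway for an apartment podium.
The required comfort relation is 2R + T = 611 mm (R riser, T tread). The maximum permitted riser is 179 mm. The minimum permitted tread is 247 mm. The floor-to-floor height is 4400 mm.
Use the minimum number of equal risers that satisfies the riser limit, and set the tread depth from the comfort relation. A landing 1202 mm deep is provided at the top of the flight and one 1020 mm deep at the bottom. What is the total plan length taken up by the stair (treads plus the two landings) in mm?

8438 mm

4400 / 179 = 24.581 → round up to 25 risers.
R = 4400 ÷ 25 = 176 mm.
T = 611 − 2·176 = 259 mm, which satisfies the 247 mm minimum.
Treads = 25 − 1 = 24; going = 24 × 259 = 6216 mm.
Enclosure = 6216 + 1202 + 1020 = 8438 mm.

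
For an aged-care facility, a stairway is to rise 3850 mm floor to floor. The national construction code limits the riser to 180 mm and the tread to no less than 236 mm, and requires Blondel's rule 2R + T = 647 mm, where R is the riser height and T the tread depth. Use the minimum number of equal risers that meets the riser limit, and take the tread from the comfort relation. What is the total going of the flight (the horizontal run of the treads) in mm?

6237 mm

3850 / 180 = 21.39, so 22 risers are needed.
R = 3850 ÷ 22 = 175 mm.
From 2R + T = 647: T = 647 − 350 = 297 mm.
22 risers give 21 treads; going = 21 × 297 = 6237 mm.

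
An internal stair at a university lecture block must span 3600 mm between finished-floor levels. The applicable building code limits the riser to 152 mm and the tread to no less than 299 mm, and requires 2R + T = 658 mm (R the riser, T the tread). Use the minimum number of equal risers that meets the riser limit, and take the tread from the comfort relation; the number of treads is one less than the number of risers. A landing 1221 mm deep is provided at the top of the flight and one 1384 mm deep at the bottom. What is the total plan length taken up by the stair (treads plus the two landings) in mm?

3600 / 152 = 23.684 → round up to 24 risers.
Riser R = 3600 / 24 = 150 mm, within the 152 mm limit.
Tread T = 658 − 2 × 150 = 358 mm (≥ 299 mm).
Going = (24 − 1) × 358 = 8234 mm.
Enclosure = 8234 + 1221 + 1384 = 10839 mm.

10839 mm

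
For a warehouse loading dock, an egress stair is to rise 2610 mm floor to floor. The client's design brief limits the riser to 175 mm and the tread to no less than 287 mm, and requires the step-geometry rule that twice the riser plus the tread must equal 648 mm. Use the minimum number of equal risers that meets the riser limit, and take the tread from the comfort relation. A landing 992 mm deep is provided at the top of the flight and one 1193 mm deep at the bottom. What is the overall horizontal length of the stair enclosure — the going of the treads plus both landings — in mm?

6385 mm

2610 / 175 = 14.91, so 15 risers are needed.
Riser R = 2610 / 15 = 174 mm, within the 175 mm limit.
Tread T = 648 − 2 × 174 = 300 mm (≥ 287 mm).
15 risers give 14 treads; going = 14 × 300 = 4200 mm.
Enclosure = 4200 + 992 + 1193 = 6385 mm.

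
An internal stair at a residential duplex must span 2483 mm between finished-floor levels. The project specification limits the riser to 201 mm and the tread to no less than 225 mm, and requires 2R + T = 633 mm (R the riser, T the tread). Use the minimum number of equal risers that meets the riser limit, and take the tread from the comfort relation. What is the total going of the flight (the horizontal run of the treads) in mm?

2483 / 201 = 12.353 → round up to 13 risers.
Each riser is 2483/13 = 191 mm (≤ 201 mm).
T = 633 − 2·191 = 251 mm, which satisfies the 225 mm minimum.
Treads = 13 − 1 = 12; going = 12 × 251 = 3012 mm.

3012 mm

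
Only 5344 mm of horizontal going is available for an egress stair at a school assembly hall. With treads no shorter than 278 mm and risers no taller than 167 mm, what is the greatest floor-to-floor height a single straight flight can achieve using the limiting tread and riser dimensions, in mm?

Treads that fit: ⌊5344 / 278⌋ = 19.
Risers = treads + 1 = 20.
Maximum height = 20 × 167 = 3340 mm.

3340 mm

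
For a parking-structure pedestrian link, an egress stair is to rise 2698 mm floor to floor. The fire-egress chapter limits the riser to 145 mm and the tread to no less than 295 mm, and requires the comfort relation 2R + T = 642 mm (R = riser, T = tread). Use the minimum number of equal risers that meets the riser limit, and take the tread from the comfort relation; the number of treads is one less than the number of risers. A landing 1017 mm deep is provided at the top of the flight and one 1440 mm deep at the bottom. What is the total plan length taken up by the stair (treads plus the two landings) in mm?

8901 mm

At most 145 each: 2698/145 = 18.61, giving 19 risers.
Riser R = 2698 / 19 = 142 mm, within the 145 mm limit.
T = 642 − 2·142 = 358 mm, which satisfies the 295 mm minimum.
Treads = 19 − 1 = 18; going = 18 × 358 = 6444 mm.
Add landings: 6444 + 1017 + 1440 = 8901 mm.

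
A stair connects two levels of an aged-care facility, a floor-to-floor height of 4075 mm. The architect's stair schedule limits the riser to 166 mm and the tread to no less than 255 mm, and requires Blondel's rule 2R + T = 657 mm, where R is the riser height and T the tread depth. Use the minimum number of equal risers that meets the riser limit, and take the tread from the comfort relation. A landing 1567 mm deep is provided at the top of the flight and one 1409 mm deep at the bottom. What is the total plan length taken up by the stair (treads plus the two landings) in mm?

10920 mm

4075 / 166 = 24.55, so 25 risers are needed.
Riser R = 4075 / 25 = 163 mm, within the 166 mm limit.
From 2R + T = 657: T = 657 − 326 = 331 mm.
Going = (25 − 1) × 331 = 7944 mm.
Enclosure = 7944 + 1567 + 1409 = 10920 mm.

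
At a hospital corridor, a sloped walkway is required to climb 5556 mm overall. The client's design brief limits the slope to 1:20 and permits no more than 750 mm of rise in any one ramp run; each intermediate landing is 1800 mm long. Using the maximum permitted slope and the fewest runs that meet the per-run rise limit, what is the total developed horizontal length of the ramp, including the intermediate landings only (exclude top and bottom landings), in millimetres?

At most 750 each: 5556/750 = 7.41, giving 8 ramp runs. That means 7 intermediate landings.
Ramp run (horizontal) at 1:20: 5556 × 20 = 111120 mm.
7 intermediate landings contribute 7 × 1800 = 12600 mm.
Developed length = 111120 + 12600 = 123720 mm.

123720 mm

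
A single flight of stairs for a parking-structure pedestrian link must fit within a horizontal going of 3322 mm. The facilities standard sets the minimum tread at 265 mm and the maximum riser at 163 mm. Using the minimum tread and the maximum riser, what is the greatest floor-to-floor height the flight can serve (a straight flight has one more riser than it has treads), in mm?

2119 mm

3322 / 265 = 12.54, so 12 treads fit.
Risers = treads + 1 = 13.
Maximum height = 13 × 163 = 2119 mm.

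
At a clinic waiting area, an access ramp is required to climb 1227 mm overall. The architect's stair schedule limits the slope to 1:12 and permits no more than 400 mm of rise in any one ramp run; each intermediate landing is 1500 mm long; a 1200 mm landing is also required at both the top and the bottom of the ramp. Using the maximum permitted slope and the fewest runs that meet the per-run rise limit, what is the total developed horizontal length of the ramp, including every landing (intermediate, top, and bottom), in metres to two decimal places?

1227 / 400 = 3.07, so 4 ramp runs are needed. That means 3 intermediate landings.
Horizontal run for 1227 mm of rise at 1:12 is 1227 × 12 = 14724 mm.
3 intermediate landings contribute 3 × 1500 = 4500 mm.
Top and bottom landings: 2 × 1200 = 2400 mm.
Total = 14724 + 4500 + 2400 = 21624 mm.
= 21.62 m.

21.62 m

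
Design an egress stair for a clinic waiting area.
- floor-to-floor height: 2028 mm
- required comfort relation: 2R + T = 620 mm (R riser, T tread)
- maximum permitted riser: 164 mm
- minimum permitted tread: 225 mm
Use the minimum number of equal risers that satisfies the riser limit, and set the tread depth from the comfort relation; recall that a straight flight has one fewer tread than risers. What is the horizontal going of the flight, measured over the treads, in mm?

⌈2028/164⌉ = 13 risers.
R = 2028 ÷ 13 = 156 mm.
Tread T = 620 − 2 × 156 = 308 mm (≥ 225 mm).
Treads = 13 − 1 = 12; going = 12 × 308 = 3696 mm.

3696 mm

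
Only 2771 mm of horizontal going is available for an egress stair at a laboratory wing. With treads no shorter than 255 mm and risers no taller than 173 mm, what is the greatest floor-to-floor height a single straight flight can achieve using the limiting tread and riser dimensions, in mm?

2771 / 255 = 10.87, so 10 treads fit.
Risers = treads + 1 = 11.
Maximum height = 11 × 173 = 1903 mm.

1903 mm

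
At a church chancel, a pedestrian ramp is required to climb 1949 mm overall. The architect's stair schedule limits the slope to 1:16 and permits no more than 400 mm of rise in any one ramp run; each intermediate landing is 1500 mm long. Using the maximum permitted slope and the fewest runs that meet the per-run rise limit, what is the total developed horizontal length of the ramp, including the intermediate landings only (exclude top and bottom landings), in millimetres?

1949 / 400 = 4.872 → round up to 5 ramp runs. That means 4 intermediate landings.
Ramp run (horizontal) at 1:16: 1949 × 16 = 31184 mm.
Intermediate landings: 4 × 1500 = 6000 mm.
Total developed length = 31184 + 6000 = 37184 mm.

37184 mm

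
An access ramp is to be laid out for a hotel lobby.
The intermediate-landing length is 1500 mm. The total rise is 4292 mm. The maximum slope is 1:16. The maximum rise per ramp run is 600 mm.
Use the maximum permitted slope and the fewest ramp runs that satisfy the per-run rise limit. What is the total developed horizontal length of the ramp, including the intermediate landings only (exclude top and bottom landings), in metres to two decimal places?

79.17 m

At most 600 each: 4292/600 = 7.15, giving 8 ramp runs. That means 7 intermediate landings.
Ramp run (horizontal) at 1:16: 4292 × 16 = 68672 mm.
7 intermediate landings contribute 7 × 1500 = 10500 mm.
Total developed length = 68672 + 10500 = 79172 mm.
= 79.17 m.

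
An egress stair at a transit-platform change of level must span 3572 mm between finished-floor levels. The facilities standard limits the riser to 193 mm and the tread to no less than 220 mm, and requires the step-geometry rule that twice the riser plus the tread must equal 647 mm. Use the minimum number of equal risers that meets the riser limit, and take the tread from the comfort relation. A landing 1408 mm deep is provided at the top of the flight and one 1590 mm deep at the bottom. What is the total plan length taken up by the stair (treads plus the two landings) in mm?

At most 193 each: 3572/193 = 18.51, giving 19 risers.
Each riser is 3572/19 = 188 mm (≤ 193 mm).
T = 647 − 2·188 = 271 mm, which satisfies the 220 mm minimum.
Treads = 19 − 1 = 18; going = 18 × 271 = 4878 mm.
Enclosure = 4878 + 1408 + 1590 = 7876 mm.

7876 mm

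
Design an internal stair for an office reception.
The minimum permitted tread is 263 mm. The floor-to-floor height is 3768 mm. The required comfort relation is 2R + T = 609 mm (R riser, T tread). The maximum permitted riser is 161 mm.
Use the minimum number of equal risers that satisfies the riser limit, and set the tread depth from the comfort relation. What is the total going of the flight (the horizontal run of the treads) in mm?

6785 mm

At most 161 each: 3768/161 = 23.40, giving 24 risers.
Riser R = 3768 / 24 = 157 mm, within the 161 mm limit.
T = 609 − 2·157 = 295 mm, which satisfies the 263 mm minimum.
Treads = 24 − 1 = 23; going = 23 × 295 = 6785 mm.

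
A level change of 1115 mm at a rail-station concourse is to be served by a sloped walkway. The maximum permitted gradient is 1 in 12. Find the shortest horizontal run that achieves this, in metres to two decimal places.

At 1:12 the run is 12 × 1115 = 13380 mm.
13380 mm = 13.38 m.

13.38 m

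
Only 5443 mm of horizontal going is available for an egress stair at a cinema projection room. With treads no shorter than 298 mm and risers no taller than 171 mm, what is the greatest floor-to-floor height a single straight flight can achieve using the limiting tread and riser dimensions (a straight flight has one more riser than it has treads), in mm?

3249 mm

5443 / 298 = 18.27, so 18 treads fit.
Risers = treads + 1 = 19.
Maximum height = 19 × 171 = 3249 mm.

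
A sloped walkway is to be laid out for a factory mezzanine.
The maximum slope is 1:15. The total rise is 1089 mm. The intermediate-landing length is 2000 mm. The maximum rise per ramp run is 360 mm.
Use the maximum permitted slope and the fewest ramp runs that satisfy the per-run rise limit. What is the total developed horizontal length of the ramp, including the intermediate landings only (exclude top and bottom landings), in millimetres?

22335 mm

1089 / 360 = 3.025 → round up to 4 ramp runs. That means 3 intermediate landings.
Ramp run (horizontal) at 1:15: 1089 × 15 = 16335 mm.
Intermediate landings: 3 × 2000 = 6000 mm.
Total developed length = 16335 + 6000 = 22335 mm.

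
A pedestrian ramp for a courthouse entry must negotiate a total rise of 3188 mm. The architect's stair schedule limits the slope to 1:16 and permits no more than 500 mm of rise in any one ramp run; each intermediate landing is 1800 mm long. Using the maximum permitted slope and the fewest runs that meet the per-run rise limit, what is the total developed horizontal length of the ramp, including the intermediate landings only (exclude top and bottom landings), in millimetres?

⌈3188/500⌉ = 7 ramp runs. That means 6 intermediate landings.
Ramp run (horizontal) at 1:16: 3188 × 16 = 51008 mm.
Intermediate landings: 6 × 1800 = 10800 mm.
Total developed length = 51008 + 10800 = 61808 mm.

61808 mm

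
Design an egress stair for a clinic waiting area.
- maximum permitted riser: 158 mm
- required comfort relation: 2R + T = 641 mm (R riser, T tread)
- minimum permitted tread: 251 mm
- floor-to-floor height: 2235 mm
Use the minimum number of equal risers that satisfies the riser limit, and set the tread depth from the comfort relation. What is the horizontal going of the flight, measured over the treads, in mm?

4802 mm

At most 158 each: 2235/158 = 14.15, giving 15 risers.
Riser R = 2235 / 15 = 149 mm, within the 158 mm limit.
T = 641 − 2·149 = 343 mm, which satisfies the 251 mm minimum.
Going = (15 − 1) × 343 = 4802 mm.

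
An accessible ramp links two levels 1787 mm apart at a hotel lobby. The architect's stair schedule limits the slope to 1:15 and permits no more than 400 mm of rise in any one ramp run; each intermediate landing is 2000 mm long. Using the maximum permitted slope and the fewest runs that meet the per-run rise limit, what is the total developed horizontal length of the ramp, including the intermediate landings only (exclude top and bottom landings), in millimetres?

⌈1787/400⌉ = 5 ramp runs. That means 4 intermediate landings.
Horizontal run for 1787 mm of rise at 1:15 is 1787 × 15 = 26805 mm.
4 intermediate landings contribute 4 × 2000 = 8000 mm.
Total developed length = 26805 + 8000 = 34805 mm.

34805 mm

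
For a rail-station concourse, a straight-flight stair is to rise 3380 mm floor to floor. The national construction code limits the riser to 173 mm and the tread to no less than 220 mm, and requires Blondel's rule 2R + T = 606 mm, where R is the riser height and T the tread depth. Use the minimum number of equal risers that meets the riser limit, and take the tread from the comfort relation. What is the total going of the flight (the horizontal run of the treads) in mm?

5092 mm

⌈3380/173⌉ = 20 risers.
Each riser is 3380/20 = 169 mm (≤ 173 mm).
From 2R + T = 606: T = 606 − 338 = 268 mm.
Treads = 20 − 1 = 19; going = 19 × 268 = 5092 mm.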